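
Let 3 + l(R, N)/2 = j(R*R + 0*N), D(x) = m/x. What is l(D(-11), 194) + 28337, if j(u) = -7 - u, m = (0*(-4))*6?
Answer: 28317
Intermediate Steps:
m = 0 (m = 0*6 = 0)
D(x) = 0 (D(x) = 0/x = 0)
l(R, N) = -20 - 2*R² (l(R, N) = -6 + 2*(-7 - (R*R + 0*N)) = -6 + 2*(-7 - (R² + 0)) = -6 + 2*(-7 - R²) = -6 + (-14 - 2*R²) = -20 - 2*R²)
l(D(-11), 194) + 28337 = (-20 - 2*0²) + 28337 = (-20 - 2*0) + 28337 = (-20 + 0) + 28337 = -20 + 28337 = 28317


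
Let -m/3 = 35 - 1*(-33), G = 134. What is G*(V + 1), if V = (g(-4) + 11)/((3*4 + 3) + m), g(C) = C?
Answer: 3484/27 ≈ 129.04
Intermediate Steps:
m = -204 (m = -3*(35 - 1*(-33)) = -3*(35 + 33) = -3*68 = -204)
V = -1/27 (V = (-4 + 11)/((3*4 + 3) - 204) = 7/((12 + 3) - 204) = 7/(15 - 204) = 7/(-189) = 7*(-1/189) = -1/27 ≈ -0.037037)
G*(V + 1) = 134*(-1/27 + 1) = 134*(26/27) = 3484/27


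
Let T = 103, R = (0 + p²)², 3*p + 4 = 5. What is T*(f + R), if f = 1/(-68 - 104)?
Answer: 9373/13932 ≈ 0.67277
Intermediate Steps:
p = ⅓ (p = -4/3 + (⅓)*5 = -4/3 + 5/3 = ⅓ ≈ 0.33333)
R = 1/81 (R = (0 + (⅓)²)² = (0 + ⅑)² = (⅑)² = 1/81 ≈ 0.012346)
f = -1/172 (f = 1/(-172) = -1/172 ≈ -0.0058140)
T*(f + R) = 103*(-1/172 + 1/81) = 103*(91/13932) = 9373/13932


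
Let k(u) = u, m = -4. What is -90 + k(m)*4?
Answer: -106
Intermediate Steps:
-90 + k(m)*4 = -90 - 4*4 = -90 - 16 = -106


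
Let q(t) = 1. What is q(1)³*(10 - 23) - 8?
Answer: -21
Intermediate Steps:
q(1)³*(10 - 23) - 8 = 1³*(10 - 23) - 8 = 1*(-13) - 8 = -13 - 8 = -21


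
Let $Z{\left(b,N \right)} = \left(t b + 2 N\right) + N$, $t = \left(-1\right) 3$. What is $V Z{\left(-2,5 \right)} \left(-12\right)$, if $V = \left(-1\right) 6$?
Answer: $1512$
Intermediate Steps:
$t = -3$
$Z{\left(b,N \right)} = - 3 b + 3 N$ ($Z{\left(b,N \right)} = \left(- 3 b + 2 N\right) + N = - 3 b + 3 N$)
$V = -6$
$V Z{\left(-2,5 \right)} \left(-12\right) = - 6 \left(\left(-3\right) \left(-2\right) + 3 \cdot 5\right) \left(-12\right) = - 6 \left(6 + 15\right) \left(-12\right) = \left(-6\right) 21 \left(-12\right) = \left(-126\right) \left(-12\right) = 1512$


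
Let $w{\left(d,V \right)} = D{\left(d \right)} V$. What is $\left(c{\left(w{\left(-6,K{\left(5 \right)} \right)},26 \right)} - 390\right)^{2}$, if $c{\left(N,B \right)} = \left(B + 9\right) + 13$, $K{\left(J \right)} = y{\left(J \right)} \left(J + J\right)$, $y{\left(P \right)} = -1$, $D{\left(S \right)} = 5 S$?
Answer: $116964$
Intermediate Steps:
$K{\left(J \right)} = - 2 J$ ($K{\left(J \right)} = - (J + J) = - 2 J$)
$w{\left(d,V \right)} = 5 V d$ ($w{\left(d,V \right)} = 5 d V = 5 V d$)
$c{\left(N,B \right)} = 22 + B$ ($c{\left(N,B \right)} = \left(9 + B\right) + 13 = 22 + B$)
$\left(c{\left(w{\left(-6,K{\left(5 \right)} \right)},26 \right)} - 390\right)^{2} = \left(\left(22 + 26\right) - 390\right)^{2} = \left(48 - 390\right)^{2} = \left(-342\right)^{2} = 116964$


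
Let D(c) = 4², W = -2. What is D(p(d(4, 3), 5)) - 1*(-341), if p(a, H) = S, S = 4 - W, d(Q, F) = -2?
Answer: 357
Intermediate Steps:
S = 6 (S = 4 - 1*(-2) = 4 + 2 = 6)
p(a, H) = 6
D(c) = 16
D(p(d(4, 3), 5)) - 1*(-341) = 16 - 1*(-341) = 16 + 341 = 357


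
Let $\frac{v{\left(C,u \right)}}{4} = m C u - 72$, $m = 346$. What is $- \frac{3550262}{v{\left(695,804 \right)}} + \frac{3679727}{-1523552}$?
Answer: $- \frac{11137228193923}{4602503188344} \approx -2.4198$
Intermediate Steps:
$v{\left(C,u \right)} = -288 + 1384 C u$ ($v{\left(C,u \right)} = 4 \left(346 C u - 72\right) = 4 \left(-72 + 346 C u\right) = -288 + 1384 C u$)
$- \frac{3550262}{v{\left(695,804 \right)}} + \frac{3679727}{-1523552} = - \frac{3550262}{-288 + 1384 \cdot 695 \cdot 804} + \frac{3679727}{-1523552} = - \frac{3550262}{-288 + 773351520} + 3679727 \left(- \frac{1}{1523552}\right) = - \frac{3550262}{773351232} - \frac{3679727}{1523552} = \left(-3550262\right) \frac{1}{773351232} - \frac{3679727}{1523552} = - \frac{1775131}{386675616} - \frac{3679727}{1523552} = - \frac{11137228193923}{4602503188344}$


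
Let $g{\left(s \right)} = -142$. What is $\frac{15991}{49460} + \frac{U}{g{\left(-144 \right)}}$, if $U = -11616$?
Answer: $\frac{288399041}{3511660} \approx 82.126$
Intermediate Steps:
$\frac{15991}{49460} + \frac{U}{g{\left(-144 \right)}} = \frac{15991}{49460} - \frac{11616}{-142} = 15991 \cdot \frac{1}{49460} - - \frac{5808}{71} = \frac{15991}{49460} + \frac{5808}{71} = \frac{288399041}{3511660}$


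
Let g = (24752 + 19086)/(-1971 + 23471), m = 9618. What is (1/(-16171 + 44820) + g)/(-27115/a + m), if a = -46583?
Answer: 29252641775523/137992804520990750 ≈ 0.00021199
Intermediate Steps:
g = 21919/10750 (g = 43838/21500 = 43838*(1/21500) = 21919/10750 ≈ 2.0390)
(1/(-16171 + 44820) + g)/(-27115/a + m) = (1/(-16171 + 44820) + 21919/10750)/(-27115/(-46583) + 9618) = (1/28649 + 21919/10750)/(-27115*(-1/46583) + 9618) = (1/28649 + 21919/10750)/(27115/46583 + 9618) = 627968181/(307976750*(448062409/46583)) = (627968181/307976750)*(46583/448062409) = 29252641775523/137992804520990750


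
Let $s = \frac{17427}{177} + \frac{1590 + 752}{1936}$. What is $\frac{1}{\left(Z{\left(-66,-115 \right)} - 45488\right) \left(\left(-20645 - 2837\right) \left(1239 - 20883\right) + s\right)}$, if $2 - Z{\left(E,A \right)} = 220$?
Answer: $- \frac{28556}{602054340243608141} \approx -4.7431 \cdot 10^{-14}$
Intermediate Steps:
$Z{\left(E,A \right)} = -218$ ($Z{\left(E,A \right)} = 2 - 220 = -218$)
$s = \frac{5692201}{57112}$ ($s = 17427 \cdot \frac{1}{177} + 2342 \cdot \frac{1}{1936} = \frac{5809}{59} + \frac{1171}{968} = \frac{5692201}{57112} \approx 99.667$)
$\frac{1}{\left(Z{\left(-66,-115 \right)} - 45488\right) \left(\left(-20645 - 2837\right) \left(1239 - 20883\right) + s\right)} = \frac{1}{\left(-218 - 45488\right) \left(\left(-20645 - 2837\right) \left(1239 - 20883\right) + \frac{5692201}{57112}\right)} = \frac{1}{\left(-45706\right) \left(\left(-23482\right) \left(-19644\right) + \frac{5692201}{57112}\right)} = \frac{1}{\left(-45706\right) \left(461280408 + \frac{5692201}{57112}\right)} = \frac{1}{\left(-45706\right) \frac{26344652353897}{57112}} = \frac{1}{- \frac{602054340243608141}{28556}} = - \frac{28556}{602054340243608141}$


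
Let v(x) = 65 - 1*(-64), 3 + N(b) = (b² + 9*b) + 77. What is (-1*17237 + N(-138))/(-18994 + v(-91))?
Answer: -639/18865 ≈ -0.033872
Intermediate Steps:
N(b) = 74 + b² + 9*b (N(b) = -3 + ((b² + 9*b) + 77) = -3 + (77 + b² + 9*b) = 74 + b² + 9*b)
v(x) = 129 (v(x) = 65 + 64 = 129)
(-1*17237 + N(-138))/(-18994 + v(-91)) = (-1*17237 + (74 + (-138)² + 9*(-138)))/(-18994 + 129) = (-17237 + (74 + 19044 - 1242))/(-18865) = (-17237 + 17876)*(-1/18865) = 639*(-1/18865) = -639/18865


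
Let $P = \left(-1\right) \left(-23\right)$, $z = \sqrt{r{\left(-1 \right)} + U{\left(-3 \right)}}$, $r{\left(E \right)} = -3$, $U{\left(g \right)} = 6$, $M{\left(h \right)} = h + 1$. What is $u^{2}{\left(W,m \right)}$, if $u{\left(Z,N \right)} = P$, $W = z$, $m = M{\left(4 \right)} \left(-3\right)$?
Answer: $529$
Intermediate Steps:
$M{\left(h \right)} = 1 + h$
$z = \sqrt{3}$ ($z = \sqrt{-3 + 6} = \sqrt{3} \approx 1.732$)
$m = -15$ ($m = \left(1 + 4\right) \left(-3\right) = 5 \left(-3\right) = -15$)
$P = 23$
$W = \sqrt{3} \approx 1.732$
$u{\left(Z,N \right)} = 23$
$u^{2}{\left(W,m \right)} = 23^{2} = 529$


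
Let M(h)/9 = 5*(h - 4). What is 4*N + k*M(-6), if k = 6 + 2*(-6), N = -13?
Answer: 2648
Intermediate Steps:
M(h) = -180 + 45*h (M(h) = 9*(5*(h - 4)) = 9*(5*(-4 + h)) = 9*(-20 + 5*h) = -180 + 45*h)
k = -6 (k = 6 - 12 = -6)
4*N + k*M(-6) = 4*(-13) - 6*(-180 + 45*(-6)) = -52 - 6*(-180 - 270) = -52 - 6*(-450) = -52 + 2700 = 2648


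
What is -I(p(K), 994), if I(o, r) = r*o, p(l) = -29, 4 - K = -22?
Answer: 28826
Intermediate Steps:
K = 26 (K = 4 - 1*(-22) = 4 + 22 = 26)
I(o, r) = o*r
-I(p(K), 994) = -(-29)*994 = -1*(-28826) = 28826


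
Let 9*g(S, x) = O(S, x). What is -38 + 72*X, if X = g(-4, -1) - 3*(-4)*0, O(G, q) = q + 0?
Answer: -46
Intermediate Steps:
O(G, q) = q
g(S, x) = x/9
X = -⅑ (X = (⅑)*(-1) - 3*(-4)*0 = -⅑ - (-12)*0 = -⅑ - 1*0 = -⅑ + 0 = -⅑ ≈ -0.11111)
-38 + 72*X = -38 + 72*(-⅑) = -38 - 8 = -46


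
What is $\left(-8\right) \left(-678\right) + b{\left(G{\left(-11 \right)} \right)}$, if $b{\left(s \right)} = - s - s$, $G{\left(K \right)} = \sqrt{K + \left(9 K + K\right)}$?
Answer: $5424 - 22 i \approx 5424.0 - 22.0 i$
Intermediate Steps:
$G{\left(K \right)} = \sqrt{11} \sqrt{K}$ ($G{\left(K \right)} = \sqrt{K + 10 K} = \sqrt{11 K} = \sqrt{11} \sqrt{K}$)
$b{\left(s \right)} = - 2 s$
$\left(-8\right) \left(-678\right) + b{\left(G{\left(-11 \right)} \right)} = \left(-8\right) \left(-678\right) - 2 \sqrt{11} \sqrt{-11} = 5424 - 2 \sqrt{11} i \sqrt{11} = 5424 - 2 \cdot 11 i = 5424 - 22 i$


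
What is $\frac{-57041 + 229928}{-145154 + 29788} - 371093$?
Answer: $- \frac{42811687925}{115366} \approx -3.7109 \cdot 10^{5}$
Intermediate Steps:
$\frac{-57041 + 229928}{-145154 + 29788} - 371093 = \frac{172887}{-115366} - 371093 = 172887 \left(- \frac{1}{115366}\right) - 371093 = - \frac{172887}{115366} - 371093 = - \frac{42811687925}{115366}$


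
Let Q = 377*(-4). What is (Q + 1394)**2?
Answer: 12996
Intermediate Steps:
Q = -1508
(Q + 1394)**2 = (-1508 + 1394)**2 = (-114)**2 = 12996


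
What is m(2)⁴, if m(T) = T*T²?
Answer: 4096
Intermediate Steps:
m(T) = T³
m(2)⁴ = (2³)⁴ = 8⁴ = 4096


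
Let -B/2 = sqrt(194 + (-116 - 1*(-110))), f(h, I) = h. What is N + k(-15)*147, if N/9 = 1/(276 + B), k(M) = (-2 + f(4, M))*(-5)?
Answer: -27717699/18856 + 9*sqrt(47)/18856 ≈ -1470.0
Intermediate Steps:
B = -4*sqrt(47) (B = -2*sqrt(194 + (-116 - 1*(-110))) = -2*sqrt(194 + (-116 + 110)) = -2*sqrt(194 - 6) = -4*sqrt(47) ≈ -27.423)
k(M) = -10 (k(M) = (-2 + 4)*(-5) = 2*(-5) = -10)
N = 9/(276 - 4*sqrt(47)) ≈ 0.036206
N + k(-15)*147 = (621/18856 + 9*sqrt(47)/18856) - 10*147 = (621/18856 + 9*sqrt(47)/18856) - 1470 = -27717699/18856 + 9*sqrt(47)/18856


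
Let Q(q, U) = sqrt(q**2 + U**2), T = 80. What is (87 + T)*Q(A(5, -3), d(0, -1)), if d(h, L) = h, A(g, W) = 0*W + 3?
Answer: 501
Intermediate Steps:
A(g, W) = 3 (A(g, W) = 0 + 3 = 3)
Q(q, U) = sqrt(U**2 + q**2)
(87 + T)*Q(A(5, -3), d(0, -1)) = (87 + 80)*sqrt(0**2 + 3**2) = 167*sqrt(0 + 9) = 167*sqrt(9) = 167*3 = 501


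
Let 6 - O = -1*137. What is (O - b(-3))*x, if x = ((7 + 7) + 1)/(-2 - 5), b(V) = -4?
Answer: -315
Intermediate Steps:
O = 143 (O = 6 - (-1)*137 = 6 - 1*(-137) = 6 + 137 = 143)
x = -15/7 (x = (14 + 1)/(-7) = 15*(-⅐) = -15/7 ≈ -2.1429)
(O - b(-3))*x = (143 - 1*(-4))*(-15/7) = (143 + 4)*(-15/7) = 147*(-15/7) = -315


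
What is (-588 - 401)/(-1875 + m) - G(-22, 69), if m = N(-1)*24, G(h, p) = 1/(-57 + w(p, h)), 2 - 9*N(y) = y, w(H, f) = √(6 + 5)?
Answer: 3308801/6045346 + √11/3238 ≈ 0.54835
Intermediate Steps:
w(H, f) = √11
N(y) = 2/9 - y/9
G(h, p) = 1/(-57 + √11)
m = 8 (m = (2/9 - ⅑*(-1))*24 = (2/9 + ⅑)*24 = (⅓)*24 = 8)
(-588 - 401)/(-1875 + m) - G(-22, 69) = (-588 - 401)/(-1875 + 8) - (-57/3238 - √11/3238) = -989/(-1867) + (57/3238 + √11/3238) = -989*(-1/1867) + (57/3238 + √11/3238) = 989/1867 + (57/3238 + √11/3238) = 3308801/6045346 + √11/3238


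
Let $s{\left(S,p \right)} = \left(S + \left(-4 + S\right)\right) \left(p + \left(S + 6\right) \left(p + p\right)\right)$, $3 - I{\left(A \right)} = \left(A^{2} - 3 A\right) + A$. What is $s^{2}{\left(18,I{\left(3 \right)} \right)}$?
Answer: $0$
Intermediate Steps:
$I{\left(A \right)} = 3 - A^{2} + 2 A$ ($I{\left(A \right)} = 3 - \left(\left(A^{2} - 3 A\right) + A\right) = 3 - \left(A^{2} - 2 A\right) = 3 - A^{2} + 2 A$)
$s{\left(S,p \right)} = \left(-4 + 2 S\right) \left(p + 2 p \left(6 + S\right)\right)$ ($s{\left(S,p \right)} = \left(-4 + 2 S\right) \left(p + \left(6 + S\right) 2 p\right) = \left(-4 + 2 S\right) \left(p + 2 p \left(6 + S\right)\right)$)
$s^{2}{\left(18,I{\left(3 \right)} \right)} = \left(2 \left(3 - 3^{2} + 2 \cdot 3\right) \left(-26 + 2 \cdot 18^{2} + 9 \cdot 18\right)\right)^{2} = \left(2 \left(3 - 9 + 6\right) \left(-26 + 2 \cdot 324 + 162\right)\right)^{2} = \left(2 \left(3 - 9 + 6\right) \left(-26 + 648 + 162\right)\right)^{2} = \left(2 \cdot 0 \cdot 784\right)^{2} = 0^{2} = 0$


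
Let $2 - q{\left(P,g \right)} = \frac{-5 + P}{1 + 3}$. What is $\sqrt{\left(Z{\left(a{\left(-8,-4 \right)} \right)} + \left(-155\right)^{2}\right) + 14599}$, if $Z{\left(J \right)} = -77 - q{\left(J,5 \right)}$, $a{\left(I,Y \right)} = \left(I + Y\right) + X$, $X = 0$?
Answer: $\frac{\sqrt{154163}}{2} \approx 196.32$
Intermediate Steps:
$a{\left(I,Y \right)} = I + Y$ ($a{\left(I,Y \right)} = \left(I + Y\right) + 0 = I + Y$)
$q{\left(P,g \right)} = \frac{13}{4} - \frac{P}{4}$ ($q{\left(P,g \right)} = 2 - \frac{-5 + P}{1 + 3} = 2 - \frac{-5 + P}{4} = 2 - \left(-5 + P\right) \frac{1}{4} = 2 - \left(- \frac{5}{4} + \frac{P}{4}\right) = \frac{13}{4} - \frac{P}{4}$)
$Z{\left(J \right)} = - \frac{321}{4} + \frac{J}{4}$ ($Z{\left(J \right)} = -77 - \left(\frac{13}{4} - \frac{J}{4}\right) = -77 + \left(- \frac{13}{4} + \frac{J}{4}\right) = - \frac{321}{4} + \frac{J}{4}$)
$\sqrt{\left(Z{\left(a{\left(-8,-4 \right)} \right)} + \left(-155\right)^{2}\right) + 14599} = \sqrt{\left(\left(- \frac{321}{4} + \frac{-8 - 4}{4}\right) + \left(-155\right)^{2}\right) + 14599} = \sqrt{\left(\left(- \frac{321}{4} + \frac{1}{4} \left(-12\right)\right) + 24025\right) + 14599} = \sqrt{\left(\left(- \frac{321}{4} - 3\right) + 24025\right) + 14599} = \sqrt{\left(- \frac{333}{4} + 24025\right) + 14599} = \sqrt{\frac{95767}{4} + 14599} = \sqrt{\frac{154163}{4}} = \frac{\sqrt{154163}}{2}$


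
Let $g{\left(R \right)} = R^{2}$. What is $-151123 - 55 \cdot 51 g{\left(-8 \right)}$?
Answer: $-330643$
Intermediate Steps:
$-151123 - 55 \cdot 51 g{\left(-8 \right)} = -151123 - 55 \cdot 51 \left(-8\right)^{2} = -151123 - 2805 \cdot 64 = -151123 - 179520 = -330643$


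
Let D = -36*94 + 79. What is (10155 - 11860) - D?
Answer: 1600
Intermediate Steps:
D = -3305 (D = -3384 + 79 = -3305)
(10155 - 11860) - D = (10155 - 11860) - 1*(-3305) = -1705 + 3305 = 1600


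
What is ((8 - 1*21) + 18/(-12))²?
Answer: 841/4 ≈ 210.25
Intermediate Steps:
((8 - 1*21) + 18/(-12))² = ((8 - 21) + 18*(-1/12))² = (-13 - 3/2)² = (-29/2)² = 841/4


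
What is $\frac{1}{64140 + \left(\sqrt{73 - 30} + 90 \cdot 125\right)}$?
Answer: $\frac{75390}{5683652057} - \frac{\sqrt{43}}{5683652057} \approx 1.3263 \cdot 10^{-5}$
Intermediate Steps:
$\frac{1}{64140 + \left(\sqrt{73 - 30} + 90 \cdot 125\right)} = \frac{1}{64140 + \left(\sqrt{43} + 11250\right)} = \frac{1}{64140 + \left(11250 + \sqrt{43}\right)} = \frac{1}{75390 + \sqrt{43}}$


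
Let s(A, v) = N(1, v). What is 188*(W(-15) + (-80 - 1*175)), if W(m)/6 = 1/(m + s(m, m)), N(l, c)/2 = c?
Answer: -719476/15 ≈ -47965.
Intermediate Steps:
N(l, c) = 2*c
s(A, v) = 2*v
W(m) = 2/m (W(m) = 6/(m + 2*m) = 6/((3*m)) = 6*(1/(3*m)) = 2/m)
188*(W(-15) + (-80 - 1*175)) = 188*(2/(-15) + (-80 - 1*175)) = 188*(2*(-1/15) + (-80 - 175)) = 188*(-2/15 - 255) = 188*(-3827/15) = -719476/15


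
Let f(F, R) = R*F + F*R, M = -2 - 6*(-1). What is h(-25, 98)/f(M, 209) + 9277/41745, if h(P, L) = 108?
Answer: 454991/1586310 ≈ 0.28682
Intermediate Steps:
M = 4 (M = -2 + 6 = 4)
f(F, R) = 2*F*R (f(F, R) = F*R + F*R = 2*F*R)
h(-25, 98)/f(M, 209) + 9277/41745 = 108/((2*4*209)) + 9277/41745 = 108/1672 + 9277*(1/41745) = 108*(1/1672) + 9277/41745 = 27/418 + 9277/41745 = 454991/1586310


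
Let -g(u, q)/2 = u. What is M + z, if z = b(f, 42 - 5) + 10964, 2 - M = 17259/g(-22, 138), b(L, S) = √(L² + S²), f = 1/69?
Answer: 42295/4 + √6517810/69 ≈ 10611.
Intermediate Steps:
f = 1/69 ≈ 0.014493
g(u, q) = -2*u
M = -1561/4 (M = 2 - 17259/((-2*(-22))) = 2 - 17259/44 = 2 - 1*1569/4 = 2 - 1569/4 = -1561/4 ≈ -390.25)
z = 10964 + √6517810/69 (z = √((1/69)² + (42 - 5)²) + 10964 = √(1/4761 + 37²) + 10964 = √(1/4761 + 1369) + 10964 = √(6517810/4761) + 10964 = √6517810/69 + 10964 = 10964 + √6517810/69 ≈ 11001.)
M + z = -1561/4 + (10964 + √6517810/69) = 42295/4 + √6517810/69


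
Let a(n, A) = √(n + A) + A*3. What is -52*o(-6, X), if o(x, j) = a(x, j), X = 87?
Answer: -14040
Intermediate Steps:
a(n, A) = √(A + n) + 3*A
o(x, j) = √(j + x) + 3*j
-52*o(-6, X) = -52*(√(87 - 6) + 3*87) = -52*(√81 + 261) = -52*(9 + 261) = -52*270 = -14040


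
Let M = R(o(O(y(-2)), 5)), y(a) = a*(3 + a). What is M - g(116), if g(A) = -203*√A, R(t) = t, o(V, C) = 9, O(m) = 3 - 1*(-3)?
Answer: 9 + 406*√29 ≈ 2195.4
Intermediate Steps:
O(m) = 6 (O(m) = 3 + 3 = 6)
M = 9
M - g(116) = 9 - (-203)*√116 = 9 - (-203)*2*√29 = 9 - (-406)*√29 = 9 + 406*√29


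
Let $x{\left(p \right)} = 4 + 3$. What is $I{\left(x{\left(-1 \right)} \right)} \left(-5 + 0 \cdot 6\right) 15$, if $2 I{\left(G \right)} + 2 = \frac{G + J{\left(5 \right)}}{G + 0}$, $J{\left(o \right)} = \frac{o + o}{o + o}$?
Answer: $\frac{225}{7} \approx 32.143$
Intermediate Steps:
$J{\left(o \right)} = 1$ ($J{\left(o \right)} = \frac{2 o}{2 o} = 2 o \frac{1}{2 o} = 1$)
$x{\left(p \right)} = 7$
$I{\left(G \right)} = -1 + \frac{1 + G}{2 G}$ ($I{\left(G \right)} = -1 + \frac{\left(G + 1\right) \frac{1}{G + 0}}{2} = -1 + \frac{\left(1 + G\right) \frac{1}{G}}{2} = -1 + \frac{\frac{1}{G} \left(1 + G\right)}{2} = -1 + \frac{1 + G}{2 G}$)
$I{\left(x{\left(-1 \right)} \right)} \left(-5 + 0 \cdot 6\right) 15 = \frac{1 - 7}{2 \cdot 7} \left(-5 + 0 \cdot 6\right) 15 = \frac{1}{2} \cdot \frac{1}{7} \left(1 - 7\right) \left(-5 + 0\right) 15 = \frac{1}{2} \cdot \frac{1}{7} \left(-6\right) \left(-5\right) 15 = \left(- \frac{3}{7}\right) \left(-5\right) 15 = \frac{15}{7} \cdot 15 = \frac{225}{7}$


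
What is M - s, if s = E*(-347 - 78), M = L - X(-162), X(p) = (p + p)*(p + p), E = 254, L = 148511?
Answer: 151485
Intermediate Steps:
X(p) = 4*p**2 (X(p) = (2*p)*(2*p) = 4*p**2)
M = 43535 (M = 148511 - 4*(-162)**2 = 148511 - 4*26244 = 148511 - 1*104976 = 148511 - 104976 = 43535)
s = -107950 (s = 254*(-347 - 78) = 254*(-425) = -107950)
M - s = 43535 - 1*(-107950) = 43535 + 107950 = 151485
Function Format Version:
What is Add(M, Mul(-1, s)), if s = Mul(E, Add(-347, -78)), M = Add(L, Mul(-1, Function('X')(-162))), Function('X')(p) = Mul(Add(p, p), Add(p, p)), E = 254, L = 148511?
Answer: 151485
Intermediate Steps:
Function('X')(p) = Mul(4, Pow(p, 2)) (Function('X')(p) = Mul(Mul(2, p), Mul(2, p)) = Mul(4, Pow(p, 2)))
M = 43535 (M = Add(148511, Mul(-1, Mul(4, Pow(-162, 2)))) = Add(148511, Mul(-1, Mul(4, 26244))) = Add(148511, Mul(-1, 104976)) = Add(148511, -104976) = 43535)
s = -107950 (s = Mul(254, Add(-347, -78)) = Mul(254, -425) = -107950)
Add(M, Mul(-1, s)) = Add(43535, Mul(-1, -107950)) = Add(43535, 107950) = 151485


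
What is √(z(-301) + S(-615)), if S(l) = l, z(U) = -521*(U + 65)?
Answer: √122341 ≈ 349.77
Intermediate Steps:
z(U) = -33865 - 521*U (z(U) = -521*(65 + U) = -33865 - 521*U)
√(z(-301) + S(-615)) = √((-33865 - 521*(-301)) - 615) = √((-33865 + 156821) - 615) = √(122956 - 615) = √122341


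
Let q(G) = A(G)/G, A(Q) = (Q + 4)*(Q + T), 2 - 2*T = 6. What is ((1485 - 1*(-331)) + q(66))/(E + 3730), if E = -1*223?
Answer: 62168/115731 ≈ 0.53718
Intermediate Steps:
T = -2 (T = 1 - ½*6 = 1 - 3 = -2)
A(Q) = (-2 + Q)*(4 + Q) (A(Q) = (Q + 4)*(Q - 2) = (4 + Q)*(-2 + Q) = (-2 + Q)*(4 + Q))
E = -223
q(G) = (-8 + G² + 2*G)/G
((1485 - 1*(-331)) + q(66))/(E + 3730) = ((1485 - 1*(-331)) + (2 + 66 - 8/66))/(-223 + 3730) = ((1485 + 331) + (2 + 66 - 8*1/66))/3507 = (1816 + (2 + 66 - 4/33))*(1/3507) = (1816 + 2240/33)*(1/3507) = (62168/33)*(1/3507) = 62168/115731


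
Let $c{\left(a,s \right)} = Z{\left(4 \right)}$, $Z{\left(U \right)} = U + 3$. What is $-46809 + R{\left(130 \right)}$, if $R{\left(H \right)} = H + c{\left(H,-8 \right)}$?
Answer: $-46672$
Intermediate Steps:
$Z{\left(U \right)} = 3 + U$
$c{\left(a,s \right)} = 7$ ($c{\left(a,s \right)} = 3 + 4 = 7$)
$R{\left(H \right)} = 7 + H$ ($R{\left(H \right)} = H + 7 = 7 + H$)
$-46809 + R{\left(130 \right)} = -46809 + \left(7 + 130\right) = -46809 + 137 = -46672$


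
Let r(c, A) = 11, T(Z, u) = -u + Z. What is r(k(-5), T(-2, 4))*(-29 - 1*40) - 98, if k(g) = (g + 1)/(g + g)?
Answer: -857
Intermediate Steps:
T(Z, u) = Z - u
k(g) = (1 + g)/(2*g) (k(g) = (1 + g)/((2*g)) = (1 + g)*(1/(2*g)) = (1 + g)/(2*g))
r(k(-5), T(-2, 4))*(-29 - 1*40) - 98 = 11*(-29 - 1*40) - 98 = 11*(-29 - 40) - 98 = 11*(-69) - 98 = -759 - 98 = -857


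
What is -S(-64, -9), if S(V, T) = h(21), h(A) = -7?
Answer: 7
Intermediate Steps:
S(V, T) = -7
-S(-64, -9) = -1*(-7) = 7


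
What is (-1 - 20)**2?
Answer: 441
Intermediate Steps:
(-1 - 20)**2 = (-21)**2 = 441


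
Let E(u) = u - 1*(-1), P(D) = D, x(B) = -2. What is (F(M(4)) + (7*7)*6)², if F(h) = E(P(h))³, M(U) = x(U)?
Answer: 85849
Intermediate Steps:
M(U) = -2
E(u) = 1 + u (E(u) = u + 1 = 1 + u)
F(h) = (1 + h)³
(F(M(4)) + (7*7)*6)² = ((1 - 2)³ + (7*7)*6)² = ((-1)³ + 49*6)² = (-1 + 294)² = 293² = 85849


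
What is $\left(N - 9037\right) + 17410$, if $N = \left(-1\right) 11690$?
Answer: $-3317$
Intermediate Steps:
$N = -11690$
$\left(N - 9037\right) + 17410 = \left(-11690 - 9037\right) + 17410 = -20727 + 17410 = -3317$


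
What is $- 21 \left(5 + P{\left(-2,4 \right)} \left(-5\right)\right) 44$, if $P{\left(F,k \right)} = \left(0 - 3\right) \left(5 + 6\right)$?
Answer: $-157080$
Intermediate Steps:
$P{\left(F,k \right)} = -33$ ($P{\left(F,k \right)} = \left(-3\right) 11 = -33$)
$- 21 \left(5 + P{\left(-2,4 \right)} \left(-5\right)\right) 44 = - 21 \left(5 - -165\right) 44 = - 21 \left(5 + 165\right) 44 = \left(-21\right) 170 \cdot 44 = \left(-3570\right) 44 = -157080$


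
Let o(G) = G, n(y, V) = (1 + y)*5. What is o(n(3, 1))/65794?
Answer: 10/32897 ≈ 0.00030398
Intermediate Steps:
n(y, V) = 5 + 5*y
o(n(3, 1))/65794 = (5 + 5*3)/65794 = (5 + 15)*(1/65794) = 20*(1/65794) = 10/32897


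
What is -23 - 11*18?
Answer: -221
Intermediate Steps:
-23 - 11*18 = -23 - 198 = -221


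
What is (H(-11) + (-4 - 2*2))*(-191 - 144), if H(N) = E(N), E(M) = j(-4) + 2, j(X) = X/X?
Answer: 1675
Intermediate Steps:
j(X) = 1
E(M) = 3 (E(M) = 1 + 2 = 3)
H(N) = 3
(H(-11) + (-4 - 2*2))*(-191 - 144) = (3 + (-4 - 2*2))*(-191 - 144) = (3 + (-4 - 4))*(-335) = (3 - 8)*(-335) = -5*(-335) = 1675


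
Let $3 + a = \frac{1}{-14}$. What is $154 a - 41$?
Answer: $-514$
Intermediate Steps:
$a = - \frac{43}{14}$ ($a = -3 + \frac{1}{-14} = -3 - \frac{1}{14} = - \frac{43}{14} \approx -3.0714$)
$154 a - 41 = 154 \left(- \frac{43}{14}\right) - 41 = -473 - 41 = -514$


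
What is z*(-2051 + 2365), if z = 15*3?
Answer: 14130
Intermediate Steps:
z = 45
z*(-2051 + 2365) = 45*(-2051 + 2365) = 45*314 = 14130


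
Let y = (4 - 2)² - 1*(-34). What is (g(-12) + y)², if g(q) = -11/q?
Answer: 218089/144 ≈ 1514.5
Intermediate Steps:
y = 38 (y = 2² + 34 = 4 + 34 = 38)
(g(-12) + y)² = (-11/(-12) + 38)² = (-11*(-1/12) + 38)² = (11/12 + 38)² = (467/12)² = 218089/144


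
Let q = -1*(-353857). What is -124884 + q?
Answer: 228973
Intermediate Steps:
q = 353857
-124884 + q = -124884 + 353857 = 228973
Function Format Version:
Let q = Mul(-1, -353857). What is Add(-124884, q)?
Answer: 228973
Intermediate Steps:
q = 353857
Add(-124884, q) = Add(-124884, 353857) = 228973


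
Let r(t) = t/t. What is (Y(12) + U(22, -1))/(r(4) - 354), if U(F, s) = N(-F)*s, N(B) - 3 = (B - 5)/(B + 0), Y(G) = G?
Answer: -171/7766 ≈ -0.022019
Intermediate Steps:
r(t) = 1
N(B) = 3 + (-5 + B)/B (N(B) = 3 + (B - 5)/(B + 0) = 3 + (-5 + B)/B)
U(F, s) = s*(4 + 5/F) (U(F, s) = (4 - 5*(-1/F))*s = (4 - (-5)/F)*s = (4 + 5/F)*s = s*(4 + 5/F))
(Y(12) + U(22, -1))/(r(4) - 354) = (12 - 1*(5 + 4*22)/22)/(1 - 354) = (12 - 1*1/22*(5 + 88))/(-353) = (12 - 1*1/22*93)*(-1/353) = (12 - 93/22)*(-1/353) = (171/22)*(-1/353) = -171/7766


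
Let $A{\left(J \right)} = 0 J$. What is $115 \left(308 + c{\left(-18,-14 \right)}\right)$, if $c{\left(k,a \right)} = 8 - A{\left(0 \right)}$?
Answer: $36340$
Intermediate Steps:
$A{\left(J \right)} = 0$
$c{\left(k,a \right)} = 8$ ($c{\left(k,a \right)} = 8 - 0 = 8 + 0 = 8$)
$115 \left(308 + c{\left(-18,-14 \right)}\right) = 115 \left(308 + 8\right) = 115 \cdot 316 = 36340$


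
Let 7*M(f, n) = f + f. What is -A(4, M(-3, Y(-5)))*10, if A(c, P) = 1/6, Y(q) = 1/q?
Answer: -5/3 ≈ -1.6667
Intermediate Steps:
M(f, n) = 2*f/7 (M(f, n) = (f + f)/7 = (2*f)/7 = 2*f/7)
A(c, P) = 1/6
-A(4, M(-3, Y(-5)))*10 = -1*1/6*10 = -1/6*10 = -5/3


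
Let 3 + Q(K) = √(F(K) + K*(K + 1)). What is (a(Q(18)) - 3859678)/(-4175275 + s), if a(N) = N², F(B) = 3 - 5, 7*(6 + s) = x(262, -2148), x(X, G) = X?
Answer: 9005101/9742235 + 28*√85/9742235 ≈ 0.92436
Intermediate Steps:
s = 220/7 (s = -6 + (⅐)*262 = -6 + 262/7 = 220/7 ≈ 31.429)
F(B) = -2
Q(K) = -3 + √(-2 + K*(1 + K)) (Q(K) = -3 + √(-2 + K*(K + 1)) = -3 + √(-2 + K*(1 + K)))
(a(Q(18)) - 3859678)/(-4175275 + s) = ((-3 + √(-2 + 18 + 18²))² - 3859678)/(-4175275 + 220/7) = ((-3 + √(-2 + 18 + 324))² - 3859678)/(-29226705/7) = ((-3 + √340)² - 3859678)*(-7/29226705) = ((-3 + 2*√85)² - 3859678)*(-7/29226705) = (-3859678 + (-3 + 2*√85)²)*(-7/29226705) = 27017746/29226705 - 7*(-3 + 2*√85)²/29226705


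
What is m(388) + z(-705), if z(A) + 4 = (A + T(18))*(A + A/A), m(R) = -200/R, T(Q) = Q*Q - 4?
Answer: 26290442/97 ≈ 2.7104e+5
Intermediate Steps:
T(Q) = -4 + Q² (T(Q) = Q² - 4 = -4 + Q²)
z(A) = -4 + (1 + A)*(320 + A) (z(A) = -4 + (A + (-4 + 18²))*(A + A/A) = -4 + (A + (-4 + 324))*(A + 1) = -4 + (A + 320)*(1 + A) = -4 + (320 + A)*(1 + A) = -4 + (1 + A)*(320 + A))
m(388) + z(-705) = -200/388 + (316 + (-705)² + 321*(-705)) = -200*1/388 + (316 + 497025 - 226305) = -50/97 + 271036 = 26290442/97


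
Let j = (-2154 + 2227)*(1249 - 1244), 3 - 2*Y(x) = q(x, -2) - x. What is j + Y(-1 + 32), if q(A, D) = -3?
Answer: 767/2 ≈ 383.50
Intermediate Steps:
Y(x) = 3 + x/2 (Y(x) = 3/2 - (-3 - x)/2 = 3/2 + (3/2 + x/2) = 3 + x/2)
j = 365 (j = 73*5 = 365)
j + Y(-1 + 32) = 365 + (3 + (-1 + 32)/2) = 365 + (3 + (½)*31) = 365 + (3 + 31/2) = 365 + 37/2 = 767/2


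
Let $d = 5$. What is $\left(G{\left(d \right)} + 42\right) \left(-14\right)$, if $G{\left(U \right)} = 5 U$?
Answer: $-938$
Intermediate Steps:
$\left(G{\left(d \right)} + 42\right) \left(-14\right) = \left(5 \cdot 5 + 42\right) \left(-14\right) = \left(25 + 42\right) \left(-14\right) = 67 \left(-14\right) = -938$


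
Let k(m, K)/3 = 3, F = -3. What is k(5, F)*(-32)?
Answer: -288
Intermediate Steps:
k(m, K) = 9 (k(m, K) = 3*3 = 9)
k(5, F)*(-32) = 9*(-32) = -288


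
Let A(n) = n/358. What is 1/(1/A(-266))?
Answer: -133/179 ≈ -0.74302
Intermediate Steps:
A(n) = n/358 (A(n) = n*(1/358) = n/358)
1/(1/A(-266)) = 1/(1/((1/358)*(-266))) = 1/(1/(-133/179)) = 1/(-179/133) = -133/179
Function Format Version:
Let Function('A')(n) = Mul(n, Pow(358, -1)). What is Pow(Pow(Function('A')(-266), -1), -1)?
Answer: Rational(-133, 179) ≈ -0.74302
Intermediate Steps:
Function('A')(n) = Mul(Rational(1, 358), n) (Function('A')(n) = Mul(n, Rational(1, 358)) = Mul(Rational(1, 358), n))
Pow(Pow(Function('A')(-266), -1), -1) = Pow(Pow(Mul(Rational(1, 358), -266), -1), -1) = Pow(Pow(Rational(-133, 179), -1), -1) = Pow(Rational(-179, 133), -1) = Rational(-133, 179)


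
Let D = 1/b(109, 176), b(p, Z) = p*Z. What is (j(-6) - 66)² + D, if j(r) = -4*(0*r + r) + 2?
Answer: 30694401/19184 ≈ 1600.0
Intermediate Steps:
b(p, Z) = Z*p
j(r) = 2 - 4*r (j(r) = -4*(0 + r) + 2 = -4*r + 2 = 2 - 4*r)
D = 1/19184 (D = 1/(176*109) = 1/19184 ≈ 5.2127e-5)
(j(-6) - 66)² + D = ((2 - 4*(-6)) - 66)² + 1/19184 = ((2 + 24) - 66)² + 1/19184 = (26 - 66)² + 1/19184 = (-40)² + 1/19184 = 1600 + 1/19184 = 30694401/19184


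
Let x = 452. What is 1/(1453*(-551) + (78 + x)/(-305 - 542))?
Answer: -847/678111271 ≈ -1.2491e-6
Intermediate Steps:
1/(1453*(-551) + (78 + x)/(-305 - 542)) = 1/(1453*(-551) + (78 + 452)/(-305 - 542)) = 1/(-800603 + 530/(-847)) = 1/(-800603 + 530*(-1/847)) = 1/(-800603 - 530/847) = 1/(-678111271/847) = -847/678111271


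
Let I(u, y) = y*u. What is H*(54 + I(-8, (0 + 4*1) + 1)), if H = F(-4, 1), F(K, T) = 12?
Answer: 168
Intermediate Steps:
H = 12
I(u, y) = u*y
H*(54 + I(-8, (0 + 4*1) + 1)) = 12*(54 - 8*((0 + 4*1) + 1)) = 12*(54 - 8*((0 + 4) + 1)) = 12*(54 - 8*(4 + 1)) = 12*(54 - 8*5) = 12*(54 - 40) = 12*14 = 168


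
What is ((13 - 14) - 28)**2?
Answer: 841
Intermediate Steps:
((13 - 14) - 28)**2 = (-1 - 28)**2 = (-29)**2 = 841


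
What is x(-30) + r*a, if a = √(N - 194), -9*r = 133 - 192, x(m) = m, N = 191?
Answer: -30 + 59*I*√3/9 ≈ -30.0 + 11.355*I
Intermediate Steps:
r = 59/9 (r = -(133 - 192)/9 = -⅑*(-59) = 59/9 ≈ 6.5556)
a = I*√3 (a = √(191 - 194) = √(-3) = I*√3 ≈ 1.732*I)
x(-30) + r*a = -30 + 59*(I*√3)/9 = -30 + 59*I*√3/9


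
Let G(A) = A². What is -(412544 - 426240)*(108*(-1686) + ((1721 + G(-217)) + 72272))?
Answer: -835538176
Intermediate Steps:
-(412544 - 426240)*(108*(-1686) + ((1721 + G(-217)) + 72272)) = -(412544 - 426240)*(108*(-1686) + ((1721 + (-217)²) + 72272)) = -(-13696)*(-182088 + ((1721 + 47089) + 72272)) = -(-13696)*(-182088 + (48810 + 72272)) = -(-13696)*(-182088 + 121082) = -(-13696)*(-61006) = -1*835538176 = -835538176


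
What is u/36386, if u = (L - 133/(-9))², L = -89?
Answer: 223112/1473633 ≈ 0.15140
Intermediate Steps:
u = 446224/81 (u = (-89 - 133/(-9))² = (-89 - 133*(-⅑))² = (-89 + 133/9)² = (-668/9)² = 446224/81 ≈ 5508.9)
u/36386 = (446224/81)/36386 = (446224/81)*(1/36386) = 223112/1473633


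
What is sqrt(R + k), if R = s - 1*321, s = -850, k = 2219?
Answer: 2*sqrt(262) ≈ 32.373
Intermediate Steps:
R = -1171 (R = -850 - 1*321 = -850 - 321 = -1171)
sqrt(R + k) = sqrt(-1171 + 2219) = sqrt(1048) = 2*sqrt(262)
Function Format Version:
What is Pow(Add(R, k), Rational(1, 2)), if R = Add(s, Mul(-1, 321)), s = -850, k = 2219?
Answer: Mul(2, Pow(262, Rational(1, 2))) ≈ 32.373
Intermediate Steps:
R = -1171 (R = Add(-850, Mul(-1, 321)) = Add(-850, -321) = -1171)
Pow(Add(R, k), Rational(1, 2)) = Pow(Add(-1171, 2219), Rational(1, 2)) = Pow(1048, Rational(1, 2)) = Mul(2, Pow(262, Rational(1, 2)))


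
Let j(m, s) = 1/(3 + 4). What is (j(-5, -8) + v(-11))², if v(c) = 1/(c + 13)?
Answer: 81/196 ≈ 0.41327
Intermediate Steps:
j(m, s) = ⅐ (j(m, s) = 1/7 = ⅐)
v(c) = 1/(13 + c)
(j(-5, -8) + v(-11))² = (⅐ + 1/(13 - 11))² = (⅐ + 1/2)² = (⅐ + ½)² = (9/14)² = 81/196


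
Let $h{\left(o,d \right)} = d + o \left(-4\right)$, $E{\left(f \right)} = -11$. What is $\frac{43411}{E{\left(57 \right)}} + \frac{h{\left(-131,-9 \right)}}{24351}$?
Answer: $- \frac{1057095596}{267861} \approx -3946.4$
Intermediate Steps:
$h{\left(o,d \right)} = d - 4 o$
$\frac{43411}{E{\left(57 \right)}} + \frac{h{\left(-131,-9 \right)}}{24351} = \frac{43411}{-11} + \frac{-9 - -524}{24351} = 43411 \left(- \frac{1}{11}\right) + \left(-9 + 524\right) \frac{1}{24351} = - \frac{43411}{11} + 515 \cdot \frac{1}{24351} = - \frac{43411}{11} + \frac{515}{24351} = - \frac{1057095596}{267861}$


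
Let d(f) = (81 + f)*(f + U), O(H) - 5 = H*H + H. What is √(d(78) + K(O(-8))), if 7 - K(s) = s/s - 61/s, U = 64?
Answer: √22585 ≈ 150.28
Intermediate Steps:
O(H) = 5 + H + H² (O(H) = 5 + (H*H + H) = 5 + (H² + H) = 5 + (H + H²) = 5 + H + H²)
d(f) = (64 + f)*(81 + f) (d(f) = (81 + f)*(f + 64) = (81 + f)*(64 + f) = (64 + f)*(81 + f))
K(s) = 6 + 61/s (K(s) = 7 - (s/s - 61/s) = 7 - (1 - 61/s) = 7 + (-1 + 61/s) = 6 + 61/s)
√(d(78) + K(O(-8))) = √((5184 + 78² + 145*78) + (6 + 61/(5 - 8 + (-8)²))) = √((5184 + 6084 + 11310) + (6 + 61/(5 - 8 + 64))) = √(22578 + (6 + 61/61)) = √(22578 + (6 + 61*(1/61))) = √(22578 + (6 + 1)) = √(22578 + 7) = √22585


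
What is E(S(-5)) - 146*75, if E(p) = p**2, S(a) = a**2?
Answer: -10325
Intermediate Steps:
E(S(-5)) - 146*75 = ((-5)**2)**2 - 146*75 = 25**2 - 10950 = 625 - 10950 = -10325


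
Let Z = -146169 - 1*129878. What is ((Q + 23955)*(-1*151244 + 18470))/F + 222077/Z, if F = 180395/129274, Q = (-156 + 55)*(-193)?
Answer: -1888645941713015419/456857785 ≈ -4.1340e+9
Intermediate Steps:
Q = 19493 (Q = -101*(-193) = 19493)
Z = -276047 (Z = -146169 - 129878 = -276047)
F = 1655/1186 (F = 180395*(1/129274) = 1655/1186 ≈ 1.3954)
((Q + 23955)*(-1*151244 + 18470))/F + 222077/Z = ((19493 + 23955)*(-1*151244 + 18470))/(1655/1186) + 222077/(-276047) = (43448*(-151244 + 18470))*(1186/1655) + 222077*(-1/276047) = (43448*(-132774))*(1186/1655) - 222077/276047 = -5768764752*1186/1655 - 222077/276047 = -6841754995872/1655 - 222077/276047 = -1888645941713015419/456857785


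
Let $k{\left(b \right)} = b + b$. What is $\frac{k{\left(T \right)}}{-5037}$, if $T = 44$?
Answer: $- \frac{88}{5037} \approx -0.017471$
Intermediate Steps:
$k{\left(b \right)} = 2 b$
$\frac{k{\left(T \right)}}{-5037} = \frac{2 \cdot 44}{-5037} = 88 \left(- \frac{1}{5037}\right) = - \frac{88}{5037}$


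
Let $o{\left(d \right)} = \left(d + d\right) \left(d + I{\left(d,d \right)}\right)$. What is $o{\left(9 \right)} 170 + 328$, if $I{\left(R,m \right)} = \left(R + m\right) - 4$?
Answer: $70708$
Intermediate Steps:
$I{\left(R,m \right)} = -4 + R + m$
$o{\left(d \right)} = 2 d \left(-4 + 3 d\right)$ ($o{\left(d \right)} = \left(d + d\right) \left(d + \left(-4 + d + d\right)\right) = 2 d \left(d + \left(-4 + 2 d\right)\right) = 2 d \left(-4 + 3 d\right)$)
$o{\left(9 \right)} 170 + 328 = 2 \cdot 9 \left(-4 + 3 \cdot 9\right) 170 + 328 = 2 \cdot 9 \left(-4 + 27\right) 170 + 328 = 2 \cdot 9 \cdot 23 \cdot 170 + 328 = 414 \cdot 170 + 328 = 70380 + 328 = 70708$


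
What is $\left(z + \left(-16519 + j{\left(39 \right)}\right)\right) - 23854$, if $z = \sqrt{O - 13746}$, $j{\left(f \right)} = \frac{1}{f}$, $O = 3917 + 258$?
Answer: $- \frac{1574546}{39} + i \sqrt{9571} \approx -40373.0 + 97.832 i$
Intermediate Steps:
$O = 4175$
$z = i \sqrt{9571}$ ($z = \sqrt{4175 - 13746} = \sqrt{-9571} = i \sqrt{9571} \approx 97.832 i$)
$\left(z + \left(-16519 + j{\left(39 \right)}\right)\right) - 23854 = \left(i \sqrt{9571} - \left(16519 - \frac{1}{39}\right)\right) - 23854 = \left(i \sqrt{9571} + \left(-16519 + \frac{1}{39}\right)\right) - 23854 = \left(i \sqrt{9571} - \frac{644240}{39}\right) - 23854 = \left(- \frac{644240}{39} + i \sqrt{9571}\right) - 23854 = - \frac{1574546}{39} + i \sqrt{9571}$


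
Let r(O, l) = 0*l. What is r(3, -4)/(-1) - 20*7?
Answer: -140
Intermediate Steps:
r(O, l) = 0
r(3, -4)/(-1) - 20*7 = 0/(-1) - 20*7 = 0*(-1) - 140 = 0 - 140 = -140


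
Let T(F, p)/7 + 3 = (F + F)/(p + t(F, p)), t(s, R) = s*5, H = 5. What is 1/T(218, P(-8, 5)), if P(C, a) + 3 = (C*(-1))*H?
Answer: -161/2945 ≈ -0.054669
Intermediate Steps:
P(C, a) = -3 - 5*C (P(C, a) = -3 + (C*(-1))*5 = -3 - C*5 = -3 - 5*C)
t(s, R) = 5*s
T(F, p) = -21 + 14*F/(p + 5*F) (T(F, p) = -21 + 7*((F + F)/(p + 5*F)) = -21 + 7*((2*F)/(p + 5*F)) = -21 + 7*(2*F/(p + 5*F)) = -21 + 14*F/(p + 5*F))
1/T(218, P(-8, 5)) = 1/(7*(-13*218 - 3*(-3 - 5*(-8)))/((-3 - 5*(-8)) + 5*218)) = 1/(7*(-2834 - 3*(-3 + 40))/((-3 + 40) + 1090)) = 1/(7*(-2834 - 3*37)/(37 + 1090)) = 1/(7*(-2834 - 111)/1127) = 1/(7*(1/1127)*(-2945)) = 1/(-2945/161) = -161/2945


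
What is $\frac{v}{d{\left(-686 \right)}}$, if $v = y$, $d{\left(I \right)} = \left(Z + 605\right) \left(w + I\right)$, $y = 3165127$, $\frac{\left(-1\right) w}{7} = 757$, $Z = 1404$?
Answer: $- \frac{452161}{1717695} \approx -0.26324$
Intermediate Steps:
$w = -5299$ ($w = \left(-7\right) 757 = -5299$)
$d{\left(I \right)} = -10645691 + 2009 I$ ($d{\left(I \right)} = \left(1404 + 605\right) \left(-5299 + I\right) = 2009 \left(-5299 + I\right) = -10645691 + 2009 I$)
$v = 3165127$
$\frac{v}{d{\left(-686 \right)}} = \frac{3165127}{-10645691 + 2009 \left(-686\right)} = \frac{3165127}{-10645691 - 1378174} = \frac{3165127}{-12023865} = 3165127 \left(- \frac{1}{12023865}\right) = - \frac{452161}{1717695}$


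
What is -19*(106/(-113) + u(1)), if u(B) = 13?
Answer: -25897/113 ≈ -229.18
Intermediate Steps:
-19*(106/(-113) + u(1)) = -19*(106/(-113) + 13) = -19*(106*(-1/113) + 13) = -19*(-106/113 + 13) = -19*1363/113 = -25897/113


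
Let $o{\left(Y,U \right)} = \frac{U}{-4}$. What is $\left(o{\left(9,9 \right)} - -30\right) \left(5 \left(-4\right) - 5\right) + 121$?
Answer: $- \frac{2291}{4} \approx -572.75$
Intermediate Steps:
$o{\left(Y,U \right)} = - \frac{U}{4}$ ($o{\left(Y,U \right)} = U \left(- \frac{1}{4}\right) = - \frac{U}{4}$)
$\left(o{\left(9,9 \right)} - -30\right) \left(5 \left(-4\right) - 5\right) + 121 = \left(\left(- \frac{1}{4}\right) 9 - -30\right) \left(5 \left(-4\right) - 5\right) + 121 = \left(- \frac{9}{4} + 30\right) \left(-20 - 5\right) + 121 = \frac{111}{4} \left(-25\right) + 121 = - \frac{2775}{4} + 121 = - \frac{2291}{4}$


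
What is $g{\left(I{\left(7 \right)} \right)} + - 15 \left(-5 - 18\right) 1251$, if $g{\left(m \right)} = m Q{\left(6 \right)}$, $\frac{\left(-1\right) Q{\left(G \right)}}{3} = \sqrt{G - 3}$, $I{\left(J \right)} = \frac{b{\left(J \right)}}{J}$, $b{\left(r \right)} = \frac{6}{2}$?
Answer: $431595 - \frac{9 \sqrt{3}}{7} \approx 4.3159 \cdot 10^{5}$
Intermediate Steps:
$b{\left(r \right)} = 3$ ($b{\left(r \right)} = 6 \cdot \frac{1}{2} = 3$)
$I{\left(J \right)} = \frac{3}{J}$
$Q{\left(G \right)} = - 3 \sqrt{-3 + G}$ ($Q{\left(G \right)} = - 3 \sqrt{G - 3} = - 3 \sqrt{-3 + G}$)
$g{\left(m \right)} = - 3 m \sqrt{3}$ ($g{\left(m \right)} = m \left(- 3 \sqrt{-3 + 6}\right) = m \left(- 3 \sqrt{3}\right) = - 3 m \sqrt{3}$)
$g{\left(I{\left(7 \right)} \right)} + - 15 \left(-5 - 18\right) 1251 = - 3 \cdot \frac{3}{7} \sqrt{3} + - 15 \left(-5 - 18\right) 1251 = - 3 \cdot 3 \cdot \frac{1}{7} \sqrt{3} + \left(-15\right) \left(-23\right) 1251 = \left(-3\right) \frac{3}{7} \sqrt{3} + 345 \cdot 1251 = - \frac{9 \sqrt{3}}{7} + 431595 = 431595 - \frac{9 \sqrt{3}}{7}$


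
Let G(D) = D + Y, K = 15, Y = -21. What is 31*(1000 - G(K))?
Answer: 31186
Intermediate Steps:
G(D) = -21 + D (G(D) = D - 21 = -21 + D)
31*(1000 - G(K)) = 31*(1000 - (-21 + 15)) = 31*(1000 - 1*(-6)) = 31*(1000 + 6) = 31*1006 = 31186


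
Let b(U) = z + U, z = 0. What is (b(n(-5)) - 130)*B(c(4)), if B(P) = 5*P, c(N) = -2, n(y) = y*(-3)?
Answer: 1150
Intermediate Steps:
n(y) = -3*y
b(U) = U (b(U) = 0 + U = U)
(b(n(-5)) - 130)*B(c(4)) = (-3*(-5) - 130)*(5*(-2)) = (15 - 130)*(-10) = -115*(-10) = 1150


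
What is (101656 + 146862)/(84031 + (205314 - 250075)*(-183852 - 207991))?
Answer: 124259/8769684277 ≈ 1.4169e-5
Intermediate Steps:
(101656 + 146862)/(84031 + (205314 - 250075)*(-183852 - 207991)) = 248518/(84031 - 44761*(-391843)) = 248518/(84031 + 17539284523) = 248518/17539368554 = 248518*(1/17539368554) = 124259/8769684277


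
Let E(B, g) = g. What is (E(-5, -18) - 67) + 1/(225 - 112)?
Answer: -9604/113 ≈ -84.991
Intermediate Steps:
(E(-5, -18) - 67) + 1/(225 - 112) = (-18 - 67) + 1/(225 - 112) = -85 + 1/113 = -9604/113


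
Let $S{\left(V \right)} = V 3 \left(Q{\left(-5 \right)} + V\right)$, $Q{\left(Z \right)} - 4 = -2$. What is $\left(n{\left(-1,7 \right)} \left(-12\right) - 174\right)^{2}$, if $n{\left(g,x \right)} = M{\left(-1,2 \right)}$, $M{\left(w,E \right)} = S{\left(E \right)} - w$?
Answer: $224676$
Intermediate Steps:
$Q{\left(Z \right)} = 2$ ($Q{\left(Z \right)} = 4 - 2 = 2$)
$S{\left(V \right)} = 3 V \left(2 + V\right)$ ($S{\left(V \right)} = V 3 \left(2 + V\right) = 3 V \left(2 + V\right)$)
$M{\left(w,E \right)} = - w + 3 E \left(2 + E\right)$ ($M{\left(w,E \right)} = 3 E \left(2 + E\right) - w = - w + 3 E \left(2 + E\right)$)
$n{\left(g,x \right)} = 25$ ($n{\left(g,x \right)} = \left(-1\right) \left(-1\right) + 3 \cdot 2 \left(2 + 2\right) = 1 + 3 \cdot 2 \cdot 4 = 1 + 24 = 25$)
$\left(n{\left(-1,7 \right)} \left(-12\right) - 174\right)^{2} = \left(25 \left(-12\right) - 174\right)^{2} = \left(-300 - 174\right)^{2} = \left(-474\right)^{2} = 224676$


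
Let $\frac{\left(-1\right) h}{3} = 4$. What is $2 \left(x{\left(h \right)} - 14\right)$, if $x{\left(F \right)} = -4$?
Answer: $-36$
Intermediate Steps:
$h = -12$ ($h = \left(-3\right) 4 = -12$)
$2 \left(x{\left(h \right)} - 14\right) = 2 \left(-4 - 14\right) = 2 \left(-18\right) = -36$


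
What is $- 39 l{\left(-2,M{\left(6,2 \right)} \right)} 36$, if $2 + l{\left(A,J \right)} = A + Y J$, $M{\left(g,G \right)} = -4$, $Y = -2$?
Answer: $-5616$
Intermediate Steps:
$l{\left(A,J \right)} = -2 + A - 2 J$ ($l{\left(A,J \right)} = -2 + \left(A - 2 J\right) = -2 + A - 2 J$)
$- 39 l{\left(-2,M{\left(6,2 \right)} \right)} 36 = - 39 \left(-2 - 2 - -8\right) 36 = - 39 \left(-2 - 2 + 8\right) 36 = \left(-39\right) 4 \cdot 36 = \left(-156\right) 36 = -5616$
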